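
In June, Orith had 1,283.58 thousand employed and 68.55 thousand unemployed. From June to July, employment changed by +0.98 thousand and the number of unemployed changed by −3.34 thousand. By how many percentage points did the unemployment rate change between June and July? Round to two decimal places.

June: labor force = 1,283.58 + 68.55 = 1,352.13; u = 68.55/1,352.13 = 5.07%.
July: labor force = 1,284.56 + 65.21 = 1,349.77; u = 65.21/1,349.77 = 4.83%.
Change = 4.83% − 5.07% = −0.24 pp.

The unemployment rate changed by −0.24 percentage points.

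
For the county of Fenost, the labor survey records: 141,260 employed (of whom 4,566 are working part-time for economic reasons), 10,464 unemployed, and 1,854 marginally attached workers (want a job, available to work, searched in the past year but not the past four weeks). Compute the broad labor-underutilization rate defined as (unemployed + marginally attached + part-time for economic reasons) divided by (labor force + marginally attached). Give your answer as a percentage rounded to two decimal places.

Labor force = 141,260 + 10,464 = 151,724.
Numerator = 10,464 + 1,854 + 4,566 = 16,884.
Denominator = 151,724 + 1,854 = 153,578.
Broad rate = 16,884 / 153,578 = 10.99%.

Broad underutilization rate ≈ 10.99%.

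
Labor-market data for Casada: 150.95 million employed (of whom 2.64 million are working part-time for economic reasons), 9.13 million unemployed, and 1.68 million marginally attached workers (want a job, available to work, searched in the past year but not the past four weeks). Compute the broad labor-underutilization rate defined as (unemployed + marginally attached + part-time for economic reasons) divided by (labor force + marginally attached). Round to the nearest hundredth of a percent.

Broad underutilization rate ≈ 8.31%.

Labor force = 150.95 + 9.13 = 160.08 million.
Numerator = 9.13 + 1.68 + 2.64 = 13.45 million.
Denominator = 160.08 + 1.68 = 161.76 million.
Broad rate = 13.45 / 161.76 = 8.31%.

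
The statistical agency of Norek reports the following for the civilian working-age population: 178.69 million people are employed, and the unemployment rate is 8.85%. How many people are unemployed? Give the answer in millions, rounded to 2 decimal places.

About 17.35 million are unemployed.

Let U be the number unemployed. The labor force is E + U, and U/(E+U) = 0.0885.
So U = 0.0885 × 178.69 / (1 − 0.0885) = 15.8141 / 0.9115 ≈ 17.35 million.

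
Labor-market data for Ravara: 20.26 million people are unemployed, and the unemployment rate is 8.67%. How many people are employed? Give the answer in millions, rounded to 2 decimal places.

Labor force = U / u = 20.26 / 0.0867 ≈ 233.68 million.
Employed = labor force − unemployed = 233.68 − 20.26 = 213.42 million.

About 213.42 million are employed.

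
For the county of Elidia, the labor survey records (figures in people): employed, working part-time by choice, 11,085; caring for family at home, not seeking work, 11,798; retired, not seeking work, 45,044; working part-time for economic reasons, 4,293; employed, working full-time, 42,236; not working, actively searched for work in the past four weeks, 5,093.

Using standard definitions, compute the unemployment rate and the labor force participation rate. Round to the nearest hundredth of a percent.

Employed = 11,085 + 4,293 + 42,236 = 57,614 (anyone who worked, including part-time for economic reasons, counts as employed).
Unemployed = 5,093.
Labor force = 57,614 + 5,093 = 62,707.
Not in labor force = 11,798 + 45,044 = 56,842 (those not working and not actively searching are outside the labor force).
Civilian working-age population = 62,707 + 56,842 = 119,549.
Unemployment rate = 5,093 / 62,707 = 8.12%.
Labor force participation rate = 62,707 / 119,549 = 52.45%.

Unemployment rate ≈ 8.12%; labor force participation rate ≈ 52.45%.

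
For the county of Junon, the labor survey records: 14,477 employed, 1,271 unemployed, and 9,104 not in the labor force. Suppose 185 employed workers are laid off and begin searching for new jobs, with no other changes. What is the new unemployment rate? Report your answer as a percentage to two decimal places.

New unemployment rate ≈ 9.25%.

Initially, labor force = 14,477 + 1,271 = 15,748, so u = 1,271/15,748 = 8.07%.
After the change, employed falls and unemployed rises by 185; labor force unchanged → E = 14,292, U = 1,456, labor force = 15,748.
New unemployment rate = 1,456 / 15,748 = 9.25%.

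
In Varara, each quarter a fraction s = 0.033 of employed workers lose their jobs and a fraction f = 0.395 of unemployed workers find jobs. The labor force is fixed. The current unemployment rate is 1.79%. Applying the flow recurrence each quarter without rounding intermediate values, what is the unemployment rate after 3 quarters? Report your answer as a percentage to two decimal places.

With a fixed labor force, u_{t+1} = u_t + s·(1−u_t) − f·u_t = u_t·(1−s−f) + s.
Here 1−s−f = 0.572 and s = 0.033.
u_1 = 0.017900 × 0.572 + 0.033 = 0.043239.
u_2 = 0.043239 × 0.572 + 0.033 = 0.057733.
u_3 = 0.057733 × 0.572 + 0.033 = 0.066023.

Unemployment rate after three quarters ≈ 6.60%.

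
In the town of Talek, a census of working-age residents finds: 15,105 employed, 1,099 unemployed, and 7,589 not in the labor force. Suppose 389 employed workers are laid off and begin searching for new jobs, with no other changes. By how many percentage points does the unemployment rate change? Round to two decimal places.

The unemployment rate changes by +2.40 percentage points.

Initially, labor force = 15,105 + 1,099 = 16,204, so u = 1,099/16,204 = 6.78%.
After the change, employed falls and unemployed rises by 389; labor force unchanged → E = 14,716, U = 1,488, labor force = 16,204.
New unemployment rate = 1,488 / 16,204 = 9.18%.
Change = 9.18% − 6.78% = +2.40 percentage points.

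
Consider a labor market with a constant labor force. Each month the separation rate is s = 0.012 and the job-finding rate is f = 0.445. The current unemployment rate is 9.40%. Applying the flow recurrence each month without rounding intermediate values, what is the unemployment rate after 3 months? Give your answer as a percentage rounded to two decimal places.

Unemployment rate after three months ≈ 3.71%.

With a fixed labor force, u_{t+1} = u_t + s·(1−u_t) − f·u_t = u_t·(1−s−f) + s.
Here 1−s−f = 0.543 and s = 0.012.
u_1 = 0.094000 × 0.543 + 0.012 = 0.063042.
u_2 = 0.063042 × 0.543 + 0.012 = 0.046232.
u_3 = 0.046232 × 0.543 + 0.012 = 0.037104.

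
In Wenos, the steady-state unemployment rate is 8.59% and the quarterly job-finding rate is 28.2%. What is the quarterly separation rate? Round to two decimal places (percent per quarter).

From u* = s/(s+f): s = u·f/(1−u).
s = 0.0859 × 28.2 / (1 − 0.0859) = 2.4224 / 0.9141 ≈ 2.65% per quarter.

Separation rate ≈ 2.65% per quarter.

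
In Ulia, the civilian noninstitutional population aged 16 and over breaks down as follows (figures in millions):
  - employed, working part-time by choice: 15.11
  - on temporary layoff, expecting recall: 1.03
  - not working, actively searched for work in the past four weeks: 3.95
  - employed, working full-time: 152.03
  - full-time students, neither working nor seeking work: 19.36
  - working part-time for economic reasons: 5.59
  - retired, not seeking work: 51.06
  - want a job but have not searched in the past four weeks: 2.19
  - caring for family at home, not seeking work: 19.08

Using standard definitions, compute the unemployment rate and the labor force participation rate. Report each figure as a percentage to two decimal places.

Unemployment rate ≈ 2.80%; labor force participation rate ≈ 65.97%.

Employed = 15.11 + 152.03 + 5.59 = 172.73 million (anyone who worked, including part-time for economic reasons, counts as employed).
Unemployed = 1.03 + 3.95 = 4.98 million (jobless and actively searching, or on temporary layoff).
Labor force = 172.73 + 4.98 = 177.71 million.
Not in labor force = 19.36 + 51.06 + 2.19 + 19.08 = 91.69 million (those not working and not actively searching are outside the labor force — including those who want a job but have given up searching).
Civilian working-age population = 177.71 + 91.69 = 269.40 million.
Unemployment rate = 4.98 / 177.71 = 2.80%.
Labor force participation rate = 177.71 / 269.40 = 65.97%.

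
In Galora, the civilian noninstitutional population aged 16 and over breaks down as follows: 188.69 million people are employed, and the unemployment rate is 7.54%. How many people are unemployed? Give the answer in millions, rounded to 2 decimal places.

About 15.39 million are unemployed.

Let U be the number unemployed. The labor force is E + U, and U/(E+U) = 0.0754.
So U = 0.0754 × 188.69 / (1 − 0.0754) = 14.2272 / 0.9246 ≈ 15.39 million.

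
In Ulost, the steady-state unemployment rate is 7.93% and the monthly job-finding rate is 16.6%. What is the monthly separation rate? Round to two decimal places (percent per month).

From u* = s/(s+f): s = u·f/(1−u).
s = 0.0793 × 16.6 / (1 − 0.0793) = 1.3164 / 0.9207 ≈ 1.43% per month.

Separation rate ≈ 1.43% per month.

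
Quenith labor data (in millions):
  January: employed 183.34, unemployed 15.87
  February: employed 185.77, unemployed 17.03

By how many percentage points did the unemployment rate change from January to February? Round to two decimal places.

The unemployment rate changed by +0.43 percentage points.

January: labor force = 183.34 + 15.87 = 199.21; u = 15.87/199.21 = 7.97%.
February: labor force = 185.77 + 17.03 = 202.80; u = 17.03/202.80 = 8.40%.
Change = 8.40% − 7.97% = +0.43 pp.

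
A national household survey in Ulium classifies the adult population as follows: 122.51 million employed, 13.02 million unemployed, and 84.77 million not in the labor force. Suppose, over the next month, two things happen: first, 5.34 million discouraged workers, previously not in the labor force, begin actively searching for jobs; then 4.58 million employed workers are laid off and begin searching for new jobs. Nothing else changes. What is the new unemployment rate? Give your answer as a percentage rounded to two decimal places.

New unemployment rate ≈ 16.28%.

Initially, labor force = 122.51 + 13.02 = 135.53 million, so u = 13.02/135.53 = 9.61%.
After the first change, unemployed and labor force both rise by 5.34 → E = 122.51, U = 18.36, labor force = 140.87 million.
After the second change, employed falls and unemployed rises by 4.58; labor force unchanged → E = 117.93, U = 22.94, labor force = 140.87 million.
New unemployment rate = 22.94 / 140.87 = 16.28%.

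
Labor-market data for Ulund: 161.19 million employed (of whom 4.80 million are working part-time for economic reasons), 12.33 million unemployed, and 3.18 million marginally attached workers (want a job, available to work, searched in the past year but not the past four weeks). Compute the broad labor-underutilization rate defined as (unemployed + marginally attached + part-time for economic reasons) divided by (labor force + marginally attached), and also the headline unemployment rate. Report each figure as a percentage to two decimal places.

Labor force = 161.19 + 12.33 = 173.52 million.
Numerator = 12.33 + 3.18 + 4.80 = 20.31 million.
Denominator = 173.52 + 3.18 = 176.70 million.
Broad rate = 20.31 / 176.70 = 11.49%.
Headline unemployment rate = 12.33 / 173.52 = 7.11%.

Broad underutilization rate ≈ 11.49%; headline unemployment rate ≈ 7.11%.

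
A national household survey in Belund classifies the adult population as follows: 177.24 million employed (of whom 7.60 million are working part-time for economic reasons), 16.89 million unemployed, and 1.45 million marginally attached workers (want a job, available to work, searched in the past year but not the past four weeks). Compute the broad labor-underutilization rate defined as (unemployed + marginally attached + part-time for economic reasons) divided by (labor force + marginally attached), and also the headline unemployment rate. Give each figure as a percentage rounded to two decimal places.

Broad underutilization rate ≈ 13.26%; headline unemployment rate ≈ 8.70%.

Labor force = 177.24 + 16.89 = 194.13 million.
Numerator = 16.89 + 1.45 + 7.60 = 25.94 million.
Denominator = 194.13 + 1.45 = 195.58 million.
Broad rate = 25.94 / 195.58 = 13.26%.
Headline unemployment rate = 16.89 / 194.13 = 8.70%.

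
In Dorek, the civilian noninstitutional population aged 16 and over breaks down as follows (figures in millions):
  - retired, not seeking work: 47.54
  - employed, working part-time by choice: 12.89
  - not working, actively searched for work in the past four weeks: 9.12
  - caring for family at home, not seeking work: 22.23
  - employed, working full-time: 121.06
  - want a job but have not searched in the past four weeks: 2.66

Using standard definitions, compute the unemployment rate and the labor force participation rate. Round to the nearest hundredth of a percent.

Employed = 12.89 + 121.06 = 133.95 million.
Unemployed = 9.12 million.
Labor force = 133.95 + 9.12 = 143.07 million.
Not in labor force = 47.54 + 22.23 + 2.66 = 72.43 million (those not working and not actively searching are outside the labor force — including those who want a job but have given up searching).
Civilian working-age population = 143.07 + 72.43 = 215.50 million.
Unemployment rate = 9.12 / 143.07 = 6.37%.
Labor force participation rate = 143.07 / 215.50 = 66.39%.

Unemployment rate ≈ 6.37%; labor force participation rate ≈ 66.39%.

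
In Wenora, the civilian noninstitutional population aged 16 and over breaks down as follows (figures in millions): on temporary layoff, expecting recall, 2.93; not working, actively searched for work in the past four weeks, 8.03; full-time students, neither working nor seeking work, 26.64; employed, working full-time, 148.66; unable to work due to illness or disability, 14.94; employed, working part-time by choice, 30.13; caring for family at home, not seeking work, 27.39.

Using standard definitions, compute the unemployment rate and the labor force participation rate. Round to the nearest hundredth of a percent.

Unemployment rate ≈ 5.78%; labor force participation rate ≈ 73.34%.

Employed = 148.66 + 30.13 = 178.79 million.
Unemployed = 2.93 + 8.03 = 10.96 million (jobless and actively searching, or on temporary layoff).
Labor force = 178.79 + 10.96 = 189.75 million.
Not in labor force = 26.64 + 14.94 + 27.39 = 68.97 million (those not working and not actively searching are outside the labor force).
Civilian working-age population = 189.75 + 68.97 = 258.72 million.
Unemployment rate = 10.96 / 189.75 = 5.78%.
Labor force participation rate = 189.75 / 258.72 = 73.34%.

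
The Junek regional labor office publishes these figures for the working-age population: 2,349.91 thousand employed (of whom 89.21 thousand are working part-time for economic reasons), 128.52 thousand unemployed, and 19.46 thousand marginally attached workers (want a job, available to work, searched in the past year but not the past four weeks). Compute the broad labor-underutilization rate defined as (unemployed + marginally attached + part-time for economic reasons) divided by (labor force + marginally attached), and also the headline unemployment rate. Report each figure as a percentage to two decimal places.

Labor force = 2,349.91 + 128.52 = 2,478.43 thousand.
Numerator = 128.52 + 19.46 + 89.21 = 237.19 thousand.
Denominator = 2,478.43 + 19.46 = 2,497.89 thousand.
Broad rate = 237.19 / 2,497.89 = 9.50%.
Headline unemployment rate = 128.52 / 2,478.43 = 5.19%.

Broad underutilization rate ≈ 9.50%; headline unemployment rate ≈ 5.19%.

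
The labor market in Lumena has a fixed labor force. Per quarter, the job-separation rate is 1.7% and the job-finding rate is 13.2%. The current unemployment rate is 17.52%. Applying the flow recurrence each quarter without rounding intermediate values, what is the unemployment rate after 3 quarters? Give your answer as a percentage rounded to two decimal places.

With a fixed labor force, u_{t+1} = u_t + s·(1−u_t) − f·u_t = u_t·(1−s−f) + s.
Here 1−s−f = 0.851 and s = 0.017.
u_1 = 0.175200 × 0.851 + 0.017 = 0.166095.
u_2 = 0.166095 × 0.851 + 0.017 = 0.158347.
u_3 = 0.158347 × 0.851 + 0.017 = 0.151753.

Unemployment rate after three quarters ≈ 15.18%.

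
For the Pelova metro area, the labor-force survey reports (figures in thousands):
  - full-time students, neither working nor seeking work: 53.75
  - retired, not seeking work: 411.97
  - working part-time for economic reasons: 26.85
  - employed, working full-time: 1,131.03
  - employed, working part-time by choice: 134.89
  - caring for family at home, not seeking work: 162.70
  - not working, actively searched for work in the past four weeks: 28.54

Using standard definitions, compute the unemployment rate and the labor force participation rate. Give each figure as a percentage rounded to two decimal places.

Employed = 26.85 + 1,131.03 + 134.89 = 1,292.77 thousand (anyone who worked, including part-time for economic reasons, counts as employed).
Unemployed = 28.54 thousand.
Labor force = 1,292.77 + 28.54 = 1,321.31 thousand.
Not in labor force = 53.75 + 411.97 + 162.70 = 628.42 thousand (those not working and not actively searching are outside the labor force).
Civilian working-age population = 1,321.31 + 628.42 = 1,949.73 thousand.
Unemployment rate = 28.54 / 1,321.31 = 2.16%.
Labor force participation rate = 1,321.31 / 1,949.73 = 67.77%.

Unemployment rate ≈ 2.16%; labor force participation rate ≈ 67.77%.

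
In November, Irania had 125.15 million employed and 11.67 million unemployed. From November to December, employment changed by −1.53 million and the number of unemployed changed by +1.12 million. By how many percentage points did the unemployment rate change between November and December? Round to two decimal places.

The unemployment rate changed by +0.85 percentage points.

November: labor force = 125.15 + 11.67 = 136.82; u = 11.67/136.82 = 8.53%.
December: labor force = 123.62 + 12.79 = 136.41; u = 12.79/136.41 = 9.38%.
Change = 9.38% − 8.53% = +0.85 pp.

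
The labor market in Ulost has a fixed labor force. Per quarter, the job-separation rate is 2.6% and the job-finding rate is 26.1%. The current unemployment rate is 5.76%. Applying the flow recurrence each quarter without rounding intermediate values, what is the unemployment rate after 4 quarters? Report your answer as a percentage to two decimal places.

With a fixed labor force, u_{t+1} = u_t + s·(1−u_t) − f·u_t = u_t·(1−s−f) + s.
Here 1−s−f = 0.713 and s = 0.026.
u_1 = 0.057600 × 0.713 + 0.026 = 0.067069.
u_2 = 0.067069 × 0.713 + 0.026 = 0.073820.
u_3 = 0.073820 × 0.713 + 0.026 = 0.078634.
u_4 = 0.078634 × 0.713 + 0.026 = 0.082066.

Unemployment rate after four quarters ≈ 8.21%.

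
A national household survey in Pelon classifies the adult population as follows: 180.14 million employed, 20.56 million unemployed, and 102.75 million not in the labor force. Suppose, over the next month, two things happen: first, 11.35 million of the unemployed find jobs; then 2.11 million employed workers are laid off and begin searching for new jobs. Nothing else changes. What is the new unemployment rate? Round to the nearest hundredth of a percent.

New unemployment rate ≈ 5.64%.

Initially, labor force = 180.14 + 20.56 = 200.70 million, so u = 20.56/200.70 = 10.24%.
After the first change, unemployed falls and employed rises by 11.35; labor force unchanged → E = 191.49, U = 9.21, labor force = 200.70 million.
After the second change, employed falls and unemployed rises by 2.11; labor force unchanged → E = 189.38, U = 11.32, labor force = 200.70 million.
New unemployment rate = 11.32 / 200.70 = 5.64%.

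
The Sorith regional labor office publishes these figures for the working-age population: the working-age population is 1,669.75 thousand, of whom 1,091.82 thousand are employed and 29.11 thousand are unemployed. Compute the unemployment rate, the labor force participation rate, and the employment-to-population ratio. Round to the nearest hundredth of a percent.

Unemployment rate ≈ 2.60%; labor force participation rate ≈ 67.13%; employment-population ratio ≈ 65.39%.

Labor force = employed + unemployed = 1,091.82 + 29.11 = 1,120.93 thousand.
Unemployment rate = 29.11 / 1,120.93 = 2.60%.
Labor force participation rate = 1,120.93 / 1,669.75 = 67.13%.
Employment-population ratio = 1,091.82 / 1,669.75 = 65.39%.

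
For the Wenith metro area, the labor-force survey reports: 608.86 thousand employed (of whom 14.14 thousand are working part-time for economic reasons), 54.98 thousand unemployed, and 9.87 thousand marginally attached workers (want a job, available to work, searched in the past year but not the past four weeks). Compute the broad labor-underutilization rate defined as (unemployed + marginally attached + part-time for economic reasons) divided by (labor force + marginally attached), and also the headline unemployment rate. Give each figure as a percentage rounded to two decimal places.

Labor force = 608.86 + 54.98 = 663.84 thousand.
Numerator = 54.98 + 9.87 + 14.14 = 78.99 thousand.
Denominator = 663.84 + 9.87 = 673.71 thousand.
Broad rate = 78.99 / 673.71 = 11.72%.
Headline unemployment rate = 54.98 / 663.84 = 8.28%.

Broad underutilization rate ≈ 11.72%; headline unemployment rate ≈ 8.28%.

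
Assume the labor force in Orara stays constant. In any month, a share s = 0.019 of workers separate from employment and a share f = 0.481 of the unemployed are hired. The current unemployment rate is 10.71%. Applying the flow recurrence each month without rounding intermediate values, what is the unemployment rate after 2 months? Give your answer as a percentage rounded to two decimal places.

With a fixed labor force, u_{t+1} = u_t + s·(1−u_t) − f·u_t = u_t·(1−s−f) + s.
Here 1−s−f = 0.500 and s = 0.019.
u_1 = 0.107100 × 0.500 + 0.019 = 0.072550.
u_2 = 0.072550 × 0.500 + 0.019 = 0.055275.

Unemployment rate after two months ≈ 5.53%.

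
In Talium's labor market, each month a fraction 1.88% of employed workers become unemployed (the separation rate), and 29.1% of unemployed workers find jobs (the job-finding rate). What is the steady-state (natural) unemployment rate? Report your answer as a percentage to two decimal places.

Steady-state unemployment rate ≈ 6.07%.

At steady state the flows balance: s·E = f·U, so U/(E+U) = s/(s+f).
u* = 1.88 / (1.88 + 29.1) = 1.88 / 30.98 = 6.07%.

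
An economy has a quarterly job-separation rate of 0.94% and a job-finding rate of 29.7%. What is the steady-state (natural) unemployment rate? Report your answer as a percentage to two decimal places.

Steady-state unemployment rate ≈ 3.07%.

At steady state the flows balance: s·E = f·U, so U/(E+U) = s/(s+f).
u* = 0.94 / (0.94 + 29.7) = 0.94 / 30.64 = 3.07%.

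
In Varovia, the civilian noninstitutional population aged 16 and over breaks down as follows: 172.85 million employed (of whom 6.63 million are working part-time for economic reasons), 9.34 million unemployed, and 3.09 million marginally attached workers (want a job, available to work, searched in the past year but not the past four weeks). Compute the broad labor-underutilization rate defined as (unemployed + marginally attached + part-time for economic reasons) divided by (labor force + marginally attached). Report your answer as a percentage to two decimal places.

Labor force = 172.85 + 9.34 = 182.19 million.
Numerator = 9.34 + 3.09 + 6.63 = 19.06 million.
Denominator = 182.19 + 3.09 = 185.28 million.
Broad rate = 19.06 / 185.28 = 10.29%.

Broad underutilization rate ≈ 10.29%.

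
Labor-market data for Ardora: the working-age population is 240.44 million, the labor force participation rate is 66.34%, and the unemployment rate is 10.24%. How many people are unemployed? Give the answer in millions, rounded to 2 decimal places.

Labor force = 0.6634 × 240.44 = 159.51 million.
Unemployed = 0.1024 × 159.51 ≈ 16.33 million.

About 16.33 million are unemployed.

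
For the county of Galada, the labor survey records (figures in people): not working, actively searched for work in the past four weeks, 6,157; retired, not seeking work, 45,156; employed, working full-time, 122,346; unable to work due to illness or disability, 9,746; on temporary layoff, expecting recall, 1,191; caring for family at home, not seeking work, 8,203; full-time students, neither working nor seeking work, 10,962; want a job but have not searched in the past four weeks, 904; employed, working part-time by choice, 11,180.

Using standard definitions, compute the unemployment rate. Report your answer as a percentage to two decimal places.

Employed = 122,346 + 11,180 = 133,526.
Unemployed = 6,157 + 1,191 = 7,348 (jobless and actively searching, or on temporary layoff).
Labor force = 133,526 + 7,348 = 140,874.
Unemployment rate = 7,348 / 140,874 = 5.22%.

Unemployment rate ≈ 5.22%.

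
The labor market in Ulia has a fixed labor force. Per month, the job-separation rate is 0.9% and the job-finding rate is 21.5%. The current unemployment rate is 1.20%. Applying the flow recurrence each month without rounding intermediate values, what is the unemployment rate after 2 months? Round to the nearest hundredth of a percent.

Unemployment rate after two months ≈ 2.32%.

With a fixed labor force, u_{t+1} = u_t + s·(1−u_t) − f·u_t = u_t·(1−s−f) + s.
Here 1−s−f = 0.776 and s = 0.009.
u_1 = 0.012000 × 0.776 + 0.009 = 0.018312.
u_2 = 0.018312 × 0.776 + 0.009 = 0.023210.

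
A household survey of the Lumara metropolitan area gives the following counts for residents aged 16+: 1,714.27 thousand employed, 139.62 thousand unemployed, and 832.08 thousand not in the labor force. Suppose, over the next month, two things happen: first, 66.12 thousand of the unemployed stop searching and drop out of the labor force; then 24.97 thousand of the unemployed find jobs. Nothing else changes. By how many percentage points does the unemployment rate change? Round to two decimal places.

The unemployment rate changes by −4.82 percentage points.

Initially, labor force = 1,714.27 + 139.62 = 1,853.89 thousand, so u = 139.62/1,853.89 = 7.53%.
After the first change, unemployed and labor force both fall by 66.12 → E = 1,714.27, U = 73.50, labor force = 1,787.77 thousand.
After the second change, unemployed falls and employed rises by 24.97; labor force unchanged → E = 1,739.24, U = 48.53, labor force = 1,787.77 thousand.
New unemployment rate = 48.53 / 1,787.77 = 2.71%.
Change = 2.71% − 7.53% = −4.82 percentage points.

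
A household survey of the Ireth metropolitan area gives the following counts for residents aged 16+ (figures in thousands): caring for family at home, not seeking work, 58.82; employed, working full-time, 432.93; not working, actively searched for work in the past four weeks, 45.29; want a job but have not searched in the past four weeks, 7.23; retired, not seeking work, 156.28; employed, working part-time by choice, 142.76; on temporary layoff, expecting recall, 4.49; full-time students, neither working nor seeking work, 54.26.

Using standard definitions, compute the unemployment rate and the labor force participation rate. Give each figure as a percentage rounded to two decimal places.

Unemployment rate ≈ 7.96%; labor force participation rate ≈ 69.34%.

Employed = 432.93 + 142.76 = 575.69 thousand.
Unemployed = 45.29 + 4.49 = 49.78 thousand (jobless and actively searching, or on temporary layoff).
Labor force = 575.69 + 49.78 = 625.47 thousand.
Not in labor force = 58.82 + 7.23 + 156.28 + 54.26 = 276.59 thousand (those not working and not actively searching are outside the labor force — including those who want a job but have given up searching).
Civilian working-age population = 625.47 + 276.59 = 902.06 thousand.
Unemployment rate = 49.78 / 625.47 = 7.96%.
Labor force participation rate = 625.47 / 902.06 = 69.34%.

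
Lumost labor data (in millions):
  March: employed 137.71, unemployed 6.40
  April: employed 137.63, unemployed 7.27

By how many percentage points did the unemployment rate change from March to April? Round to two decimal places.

The unemployment rate changed by +0.58 percentage points.

March: labor force = 137.71 + 6.40 = 144.11; u = 6.40/144.11 = 4.44%.
April: labor force = 137.63 + 7.27 = 144.90; u = 7.27/144.90 = 5.02%.
Change = 5.02% − 4.44% = +0.58 pp.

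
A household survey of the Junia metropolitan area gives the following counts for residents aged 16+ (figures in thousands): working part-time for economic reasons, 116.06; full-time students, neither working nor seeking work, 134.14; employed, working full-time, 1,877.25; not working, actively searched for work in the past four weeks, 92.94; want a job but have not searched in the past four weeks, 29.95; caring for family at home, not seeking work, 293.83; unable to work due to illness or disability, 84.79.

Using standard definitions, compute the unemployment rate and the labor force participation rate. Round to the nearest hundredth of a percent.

Employed = 116.06 + 1,877.25 = 1,993.31 thousand (anyone who worked, including part-time for economic reasons, counts as employed).
Unemployed = 92.94 thousand.
Labor force = 1,993.31 + 92.94 = 2,086.25 thousand.
Not in labor force = 134.14 + 29.95 + 293.83 + 84.79 = 542.71 thousand (those not working and not actively searching are outside the labor force — including those who want a job but have given up searching).
Civilian working-age population = 2,086.25 + 542.71 = 2,628.96 thousand.
Unemployment rate = 92.94 / 2,086.25 = 4.45%.
Labor force participation rate = 2,086.25 / 2,628.96 = 79.36%.

Unemployment rate ≈ 4.45%; labor force participation rate ≈ 79.36%.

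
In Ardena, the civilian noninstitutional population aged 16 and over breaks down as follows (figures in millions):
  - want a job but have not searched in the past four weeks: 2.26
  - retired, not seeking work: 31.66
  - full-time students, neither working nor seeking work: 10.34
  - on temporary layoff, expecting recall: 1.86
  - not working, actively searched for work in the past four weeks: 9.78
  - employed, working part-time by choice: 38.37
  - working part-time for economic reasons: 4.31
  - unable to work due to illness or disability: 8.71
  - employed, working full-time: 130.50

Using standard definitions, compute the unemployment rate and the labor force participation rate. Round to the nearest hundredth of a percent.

Employed = 38.37 + 4.31 + 130.50 = 173.18 million (anyone who worked, including part-time for economic reasons, counts as employed).
Unemployed = 1.86 + 9.78 = 11.64 million (jobless and actively searching, or on temporary layoff).
Labor force = 173.18 + 11.64 = 184.82 million.
Not in labor force = 2.26 + 31.66 + 10.34 + 8.71 = 52.97 million (those not working and not actively searching are outside the labor force — including those who want a job but have given up searching).
Civilian working-age population = 184.82 + 52.97 = 237.79 million.
Unemployment rate = 11.64 / 184.82 = 6.30%.
Labor force participation rate = 184.82 / 237.79 = 77.72%.

Unemployment rate ≈ 6.30%; labor force participation rate ≈ 77.72%.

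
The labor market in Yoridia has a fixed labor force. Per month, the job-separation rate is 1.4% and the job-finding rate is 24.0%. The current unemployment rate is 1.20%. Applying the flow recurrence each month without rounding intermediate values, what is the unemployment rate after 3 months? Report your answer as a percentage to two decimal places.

With a fixed labor force, u_{t+1} = u_t + s·(1−u_t) − f·u_t = u_t·(1−s−f) + s.
Here 1−s−f = 0.746 and s = 0.014.
u_1 = 0.012000 × 0.746 + 0.014 = 0.022952.
u_2 = 0.022952 × 0.746 + 0.014 = 0.031122.
u_3 = 0.031122 × 0.746 + 0.014 = 0.037217.

Unemployment rate after three months ≈ 3.72%.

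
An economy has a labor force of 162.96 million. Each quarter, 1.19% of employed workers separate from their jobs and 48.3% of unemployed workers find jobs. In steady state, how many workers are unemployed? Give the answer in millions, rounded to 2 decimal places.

Steady-state unemployment rate u* = s/(s+f) = 1.19/(1.19+48.3) = 0.024045.
Unemployed = u* × labor force = 0.024045 × 162.96 ≈ 3.92 million.

About 3.92 million are unemployed in steady state.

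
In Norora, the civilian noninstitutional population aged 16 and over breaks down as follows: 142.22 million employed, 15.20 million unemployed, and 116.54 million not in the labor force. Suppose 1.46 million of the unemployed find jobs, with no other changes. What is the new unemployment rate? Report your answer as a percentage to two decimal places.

Initially, labor force = 142.22 + 15.20 = 157.42 million, so u = 15.20/157.42 = 9.66%.
After the change, unemployed falls and employed rises by 1.46; labor force unchanged → E = 143.68, U = 13.74, labor force = 157.42 million.
New unemployment rate = 13.74 / 157.42 = 8.73%.

New unemployment rate ≈ 8.73%.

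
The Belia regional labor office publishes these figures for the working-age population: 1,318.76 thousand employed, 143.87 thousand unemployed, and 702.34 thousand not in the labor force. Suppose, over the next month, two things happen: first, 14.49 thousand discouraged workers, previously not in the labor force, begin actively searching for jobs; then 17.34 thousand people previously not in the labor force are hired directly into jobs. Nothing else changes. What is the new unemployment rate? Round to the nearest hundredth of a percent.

Initially, labor force = 1,318.76 + 143.87 = 1,462.63 thousand, so u = 143.87/1,462.63 = 9.84%.
After the first change, unemployed and labor force both rise by 14.49 → E = 1,318.76, U = 158.36, labor force = 1,477.12 thousand.
After the second change, employed and labor force both rise by 17.34; unemployed unchanged → E = 1,336.10, U = 158.36, labor force = 1,494.46 thousand.
New unemployment rate = 158.36 / 1,494.46 = 10.60%.

New unemployment rate ≈ 10.60%.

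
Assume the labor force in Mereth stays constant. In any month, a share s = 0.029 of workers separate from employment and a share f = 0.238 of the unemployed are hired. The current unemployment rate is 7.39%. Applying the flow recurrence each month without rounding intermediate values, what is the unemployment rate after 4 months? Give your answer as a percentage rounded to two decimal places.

With a fixed labor force, u_{t+1} = u_t + s·(1−u_t) − f·u_t = u_t·(1−s−f) + s.
Here 1−s−f = 0.733 and s = 0.029.
u_1 = 0.073900 × 0.733 + 0.029 = 0.083169.
u_2 = 0.083169 × 0.733 + 0.029 = 0.089963.
u_3 = 0.089963 × 0.733 + 0.029 = 0.094943.
u_4 = 0.094943 × 0.733 + 0.029 = 0.098593.

Unemployment rate after four months ≈ 9.86%.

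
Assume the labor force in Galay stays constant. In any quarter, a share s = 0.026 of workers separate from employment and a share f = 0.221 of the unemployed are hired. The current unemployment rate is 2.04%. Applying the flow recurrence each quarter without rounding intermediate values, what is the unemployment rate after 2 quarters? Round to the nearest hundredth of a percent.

Unemployment rate after two quarters ≈ 5.71%.

With a fixed labor force, u_{t+1} = u_t + s·(1−u_t) − f·u_t = u_t·(1−s−f) + s.
Here 1−s−f = 0.753 and s = 0.026.
u_1 = 0.020400 × 0.753 + 0.026 = 0.041361.
u_2 = 0.041361 × 0.753 + 0.026 = 0.057145.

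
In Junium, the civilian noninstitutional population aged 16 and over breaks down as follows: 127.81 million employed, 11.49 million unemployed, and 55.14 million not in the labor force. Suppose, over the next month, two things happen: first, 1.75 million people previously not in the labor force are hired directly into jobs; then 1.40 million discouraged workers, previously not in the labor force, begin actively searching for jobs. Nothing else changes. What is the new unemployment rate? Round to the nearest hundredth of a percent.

Initially, labor force = 127.81 + 11.49 = 139.30 million, so u = 11.49/139.30 = 8.25%.
After the first change, employed and labor force both rise by 1.75; unemployed unchanged → E = 129.56, U = 11.49, labor force = 141.05 million.
After the second change, unemployed and labor force both rise by 1.40 → E = 129.56, U = 12.89, labor force = 142.45 million.
New unemployment rate = 12.89 / 142.45 = 9.05%.

New unemployment rate ≈ 9.05%.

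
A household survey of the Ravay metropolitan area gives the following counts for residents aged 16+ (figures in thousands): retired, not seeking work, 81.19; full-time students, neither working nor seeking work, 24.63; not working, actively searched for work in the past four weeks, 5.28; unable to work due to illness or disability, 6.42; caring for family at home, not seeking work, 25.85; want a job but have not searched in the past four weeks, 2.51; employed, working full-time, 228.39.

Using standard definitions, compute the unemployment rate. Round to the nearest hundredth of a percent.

Unemployment rate ≈ 2.26%.

Employed = 228.39 thousand.
Unemployed = 5.28 thousand.
Labor force = 228.39 + 5.28 = 233.67 thousand.
Unemployment rate = 5.28 / 233.67 = 2.26%.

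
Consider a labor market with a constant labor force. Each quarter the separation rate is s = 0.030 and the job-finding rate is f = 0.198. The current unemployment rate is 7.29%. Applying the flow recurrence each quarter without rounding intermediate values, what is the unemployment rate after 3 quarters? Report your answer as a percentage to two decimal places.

With a fixed labor force, u_{t+1} = u_t + s·(1−u_t) − f·u_t = u_t·(1−s−f) + s.
Here 1−s−f = 0.772 and s = 0.030.
u_1 = 0.072900 × 0.772 + 0.030 = 0.086279.
u_2 = 0.086279 × 0.772 + 0.030 = 0.096607.
u_3 = 0.096607 × 0.772 + 0.030 = 0.104581.

Unemployment rate after three quarters ≈ 10.46%.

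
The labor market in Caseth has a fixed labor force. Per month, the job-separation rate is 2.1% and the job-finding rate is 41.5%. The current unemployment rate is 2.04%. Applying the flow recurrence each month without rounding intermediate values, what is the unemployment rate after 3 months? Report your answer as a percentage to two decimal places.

With a fixed labor force, u_{t+1} = u_t + s·(1−u_t) − f·u_t = u_t·(1−s−f) + s.
Here 1−s−f = 0.564 and s = 0.021.
u_1 = 0.020400 × 0.564 + 0.021 = 0.032506.
u_2 = 0.032506 × 0.564 + 0.021 = 0.039333.
u_3 = 0.039333 × 0.564 + 0.021 = 0.043184.

Unemployment rate after three months ≈ 4.32%.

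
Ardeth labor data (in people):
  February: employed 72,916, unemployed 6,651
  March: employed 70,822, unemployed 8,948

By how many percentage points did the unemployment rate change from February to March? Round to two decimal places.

February: labor force = 72,916 + 6,651 = 79,567; u = 6,651/79,567 = 8.36%.
March: labor force = 70,822 + 8,948 = 79,770; u = 8,948/79,770 = 11.22%.
Change = 11.22% − 8.36% = +2.86 pp.

The unemployment rate changed by +2.86 percentage points.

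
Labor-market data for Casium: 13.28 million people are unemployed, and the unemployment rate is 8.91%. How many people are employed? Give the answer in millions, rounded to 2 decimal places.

About 135.77 million are employed.

Labor force = U / u = 13.28 / 0.0891 ≈ 149.05 million.
Employed = labor force − unemployed = 149.05 − 13.28 = 135.77 million.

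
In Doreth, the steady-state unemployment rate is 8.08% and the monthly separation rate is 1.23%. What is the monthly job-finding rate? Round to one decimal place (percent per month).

From u* = s/(s+f): f = s·(1−u)/u.
f = 1.23 × (1 − 0.0808) / 0.0808 = 1.1306 / 0.0808 ≈ 14.0% per month.

Job-finding rate ≈ 14.0% per month.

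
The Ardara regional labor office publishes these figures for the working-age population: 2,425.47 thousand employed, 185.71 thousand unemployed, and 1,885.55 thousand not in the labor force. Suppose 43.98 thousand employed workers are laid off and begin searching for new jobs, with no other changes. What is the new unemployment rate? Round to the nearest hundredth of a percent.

New unemployment rate ≈ 8.80%.

Initially, labor force = 2,425.47 + 185.71 = 2,611.18 thousand, so u = 185.71/2,611.18 = 7.11%.
After the change, employed falls and unemployed rises by 43.98; labor force unchanged → E = 2,381.49, U = 229.69, labor force = 2,611.18 thousand.
New unemployment rate = 229.69 / 2,611.18 = 8.80%.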